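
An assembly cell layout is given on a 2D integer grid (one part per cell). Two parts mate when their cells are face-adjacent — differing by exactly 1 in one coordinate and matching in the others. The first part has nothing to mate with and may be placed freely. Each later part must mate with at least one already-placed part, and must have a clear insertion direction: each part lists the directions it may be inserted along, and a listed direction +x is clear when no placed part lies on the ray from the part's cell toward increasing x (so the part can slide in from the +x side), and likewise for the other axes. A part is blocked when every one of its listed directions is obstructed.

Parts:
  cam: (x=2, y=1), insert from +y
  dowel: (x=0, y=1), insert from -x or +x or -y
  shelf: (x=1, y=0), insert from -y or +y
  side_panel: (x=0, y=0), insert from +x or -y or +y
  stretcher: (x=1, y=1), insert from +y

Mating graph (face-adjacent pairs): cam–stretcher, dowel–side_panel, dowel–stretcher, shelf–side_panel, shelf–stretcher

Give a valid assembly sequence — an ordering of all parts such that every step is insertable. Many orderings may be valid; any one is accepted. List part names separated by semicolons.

1. stretcher@(1, 1) [+y clear] — {stretcher}
2. dowel@(0, 1) [-x clear] — {dowel, stretcher}
3. side_panel@(0, 0) [+x clear] — {dowel, side_panel, stretcher}
4. cam@(2, 1) [+y clear] — {cam, dowel, side_panel, stretcher}
5. shelf@(1, 0) [-y clear] — {cam, dowel, shelf, side_panel, stretcher}

stretcher; dowel; side_panel; cam; shelf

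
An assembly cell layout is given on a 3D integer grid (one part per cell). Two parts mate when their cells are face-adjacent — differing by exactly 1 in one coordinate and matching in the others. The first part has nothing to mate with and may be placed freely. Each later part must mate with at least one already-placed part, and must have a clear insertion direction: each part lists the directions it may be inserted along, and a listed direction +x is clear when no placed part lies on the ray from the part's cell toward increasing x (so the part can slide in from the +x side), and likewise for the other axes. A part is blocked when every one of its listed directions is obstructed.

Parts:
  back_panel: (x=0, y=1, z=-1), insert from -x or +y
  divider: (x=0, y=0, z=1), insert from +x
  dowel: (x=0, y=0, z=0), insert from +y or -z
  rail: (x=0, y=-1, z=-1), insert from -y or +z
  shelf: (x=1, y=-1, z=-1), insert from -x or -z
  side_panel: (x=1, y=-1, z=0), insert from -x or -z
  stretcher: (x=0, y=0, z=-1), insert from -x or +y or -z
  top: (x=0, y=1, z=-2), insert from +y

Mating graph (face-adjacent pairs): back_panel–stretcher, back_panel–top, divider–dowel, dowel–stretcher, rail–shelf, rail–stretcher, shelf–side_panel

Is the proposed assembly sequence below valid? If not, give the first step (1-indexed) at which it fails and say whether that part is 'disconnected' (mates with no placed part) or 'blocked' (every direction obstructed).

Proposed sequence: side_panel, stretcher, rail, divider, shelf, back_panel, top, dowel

Invalid at step 2 (disconnected)

1. side_panel@(1, -1, 0) [-x clear] — {side_panel}
2. stretcher@(0, 0, -1) — no placed neighbour ⇒ disconnected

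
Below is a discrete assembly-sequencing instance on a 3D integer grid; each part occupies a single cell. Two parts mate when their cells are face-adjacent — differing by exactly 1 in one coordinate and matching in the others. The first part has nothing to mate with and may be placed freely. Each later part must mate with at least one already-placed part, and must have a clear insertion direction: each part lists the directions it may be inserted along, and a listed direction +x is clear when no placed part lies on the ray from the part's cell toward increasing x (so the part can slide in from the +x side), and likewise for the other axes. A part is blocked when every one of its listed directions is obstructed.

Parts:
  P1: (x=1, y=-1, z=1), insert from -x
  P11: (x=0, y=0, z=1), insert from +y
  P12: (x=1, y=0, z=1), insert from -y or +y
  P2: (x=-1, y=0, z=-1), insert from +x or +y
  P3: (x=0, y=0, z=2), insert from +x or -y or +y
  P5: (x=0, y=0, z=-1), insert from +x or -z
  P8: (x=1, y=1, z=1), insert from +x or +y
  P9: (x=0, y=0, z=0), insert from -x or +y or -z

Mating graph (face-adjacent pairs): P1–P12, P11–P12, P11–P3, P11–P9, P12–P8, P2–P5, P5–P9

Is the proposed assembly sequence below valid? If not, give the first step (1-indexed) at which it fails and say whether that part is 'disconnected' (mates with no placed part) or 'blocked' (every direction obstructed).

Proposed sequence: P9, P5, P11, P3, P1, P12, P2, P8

1. P9@(0, 0, 0) [-x clear] — {P9}
2. P5@(0, 0, -1) [+x clear] — {P5, P9}
3. P11@(0, 0, 1) [+y clear] — {P11, P5, P9}
4. P3@(0, 0, 2) [+x clear] — {P11, P3, P5, P9}
5. P1@(1, -1, 1) — no placed neighbour ⇒ disconnected

Invalid at step 5 (disconnected)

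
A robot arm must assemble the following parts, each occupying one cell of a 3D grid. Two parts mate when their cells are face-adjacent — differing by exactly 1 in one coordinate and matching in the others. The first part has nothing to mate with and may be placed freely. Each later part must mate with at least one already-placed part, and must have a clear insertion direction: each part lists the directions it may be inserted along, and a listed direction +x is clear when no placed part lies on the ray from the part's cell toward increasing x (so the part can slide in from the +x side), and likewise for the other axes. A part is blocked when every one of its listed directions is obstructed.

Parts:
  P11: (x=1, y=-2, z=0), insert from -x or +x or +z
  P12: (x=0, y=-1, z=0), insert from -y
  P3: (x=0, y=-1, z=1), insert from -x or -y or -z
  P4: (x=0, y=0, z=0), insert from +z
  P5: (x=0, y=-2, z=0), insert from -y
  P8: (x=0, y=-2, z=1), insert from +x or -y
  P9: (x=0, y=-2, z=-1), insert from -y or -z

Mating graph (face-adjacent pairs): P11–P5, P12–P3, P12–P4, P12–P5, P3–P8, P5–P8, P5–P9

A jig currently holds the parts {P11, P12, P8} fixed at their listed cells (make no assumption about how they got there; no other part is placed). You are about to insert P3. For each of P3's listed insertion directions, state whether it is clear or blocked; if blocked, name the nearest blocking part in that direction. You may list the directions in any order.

-x: clear; -y: blocked by P8; -z: blocked by P12

-x: ray from P3(0, -1, 1) has no placed part ⇒ clear
-y: nearest on ray is P8@(0, -2, 1) ⇒ blocked
-z: nearest on ray is P12@(0, -1, 0) ⇒ blocked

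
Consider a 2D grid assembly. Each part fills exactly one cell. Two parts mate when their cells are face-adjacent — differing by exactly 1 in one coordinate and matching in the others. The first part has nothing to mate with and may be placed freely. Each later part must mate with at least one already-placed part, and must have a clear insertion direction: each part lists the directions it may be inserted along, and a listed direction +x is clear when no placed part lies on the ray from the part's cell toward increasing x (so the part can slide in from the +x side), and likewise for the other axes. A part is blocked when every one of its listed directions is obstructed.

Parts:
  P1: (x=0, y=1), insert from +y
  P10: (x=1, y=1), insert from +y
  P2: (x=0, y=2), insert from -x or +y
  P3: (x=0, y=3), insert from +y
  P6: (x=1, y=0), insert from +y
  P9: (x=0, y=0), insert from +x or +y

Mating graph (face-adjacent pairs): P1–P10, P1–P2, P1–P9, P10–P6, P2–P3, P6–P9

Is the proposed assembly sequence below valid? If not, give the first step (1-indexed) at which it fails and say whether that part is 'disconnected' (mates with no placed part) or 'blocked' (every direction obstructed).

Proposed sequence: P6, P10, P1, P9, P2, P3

Invalid at step 4 (blocked)

1. P6@(1, 0) [+y clear] — {P6}
2. P10@(1, 1) [+y clear] — {P10, P6}
3. P1@(0, 1) [+y clear] — {P1, P10, P6}
4. P9@(0, 0) — +x/+y all obstructed ⇒ blocked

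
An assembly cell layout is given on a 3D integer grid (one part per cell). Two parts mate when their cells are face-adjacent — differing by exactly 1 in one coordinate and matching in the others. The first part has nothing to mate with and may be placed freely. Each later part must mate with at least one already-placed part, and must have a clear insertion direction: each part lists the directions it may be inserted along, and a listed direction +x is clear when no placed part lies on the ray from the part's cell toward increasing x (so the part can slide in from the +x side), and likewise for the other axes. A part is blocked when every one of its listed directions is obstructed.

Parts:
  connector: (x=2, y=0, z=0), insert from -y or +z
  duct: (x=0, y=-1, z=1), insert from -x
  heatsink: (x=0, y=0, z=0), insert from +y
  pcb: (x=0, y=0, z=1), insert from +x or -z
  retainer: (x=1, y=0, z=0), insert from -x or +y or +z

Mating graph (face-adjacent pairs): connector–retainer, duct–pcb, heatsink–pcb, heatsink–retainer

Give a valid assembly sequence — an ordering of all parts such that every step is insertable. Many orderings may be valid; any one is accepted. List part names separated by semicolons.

retainer; heatsink; pcb; connector; duct

1. retainer@(1, 0, 0) [-x clear] — {retainer}
2. heatsink@(0, 0, 0) [+y clear] — {heatsink, retainer}
3. pcb@(0, 0, 1) [+x clear] — {heatsink, pcb, retainer}
4. connector@(2, 0, 0) [-y clear] — {connector, heatsink, pcb, retainer}
5. duct@(0, -1, 1) [-x clear] — {connector, duct, heatsink, pcb, retainer}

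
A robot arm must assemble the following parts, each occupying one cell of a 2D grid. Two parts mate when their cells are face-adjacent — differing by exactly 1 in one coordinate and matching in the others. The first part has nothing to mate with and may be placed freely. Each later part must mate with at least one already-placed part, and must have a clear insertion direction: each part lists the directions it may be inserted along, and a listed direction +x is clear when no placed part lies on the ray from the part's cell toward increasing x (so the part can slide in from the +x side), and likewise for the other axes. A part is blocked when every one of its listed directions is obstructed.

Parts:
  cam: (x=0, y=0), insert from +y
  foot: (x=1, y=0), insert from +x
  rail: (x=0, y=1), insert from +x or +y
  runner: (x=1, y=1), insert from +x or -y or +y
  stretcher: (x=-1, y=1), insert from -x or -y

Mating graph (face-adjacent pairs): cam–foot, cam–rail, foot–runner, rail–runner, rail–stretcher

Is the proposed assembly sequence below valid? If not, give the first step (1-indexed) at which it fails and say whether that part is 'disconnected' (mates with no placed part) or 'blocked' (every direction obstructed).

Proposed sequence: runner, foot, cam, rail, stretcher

Valid

1. runner@(1, 1) [+x clear] — {runner}
2. foot@(1, 0) [+x clear] — {foot, runner}
3. cam@(0, 0) [+y clear] — {cam, foot, runner}
4. rail@(0, 1) [+y clear] — {cam, foot, rail, runner}
5. stretcher@(-1, 1) [-x clear] — {cam, foot, rail, runner, stretcher}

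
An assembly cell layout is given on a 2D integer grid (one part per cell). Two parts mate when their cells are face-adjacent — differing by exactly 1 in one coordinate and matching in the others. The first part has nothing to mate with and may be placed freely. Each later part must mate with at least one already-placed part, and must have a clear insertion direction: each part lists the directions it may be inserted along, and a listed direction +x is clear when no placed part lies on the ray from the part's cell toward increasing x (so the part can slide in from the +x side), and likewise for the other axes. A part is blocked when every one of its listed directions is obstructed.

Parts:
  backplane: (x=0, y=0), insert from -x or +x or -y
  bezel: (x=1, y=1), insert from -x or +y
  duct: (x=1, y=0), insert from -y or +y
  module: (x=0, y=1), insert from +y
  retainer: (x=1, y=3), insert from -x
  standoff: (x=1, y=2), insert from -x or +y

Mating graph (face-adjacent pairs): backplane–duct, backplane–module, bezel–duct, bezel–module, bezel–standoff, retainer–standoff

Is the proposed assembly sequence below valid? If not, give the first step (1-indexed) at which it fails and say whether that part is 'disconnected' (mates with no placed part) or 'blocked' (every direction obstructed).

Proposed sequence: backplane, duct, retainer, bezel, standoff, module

1. backplane@(0, 0) [-x clear] — {backplane}
2. duct@(1, 0) [-y clear] — {backplane, duct}
3. retainer@(1, 3) — no placed neighbour ⇒ disconnected

Invalid at step 3 (disconnected)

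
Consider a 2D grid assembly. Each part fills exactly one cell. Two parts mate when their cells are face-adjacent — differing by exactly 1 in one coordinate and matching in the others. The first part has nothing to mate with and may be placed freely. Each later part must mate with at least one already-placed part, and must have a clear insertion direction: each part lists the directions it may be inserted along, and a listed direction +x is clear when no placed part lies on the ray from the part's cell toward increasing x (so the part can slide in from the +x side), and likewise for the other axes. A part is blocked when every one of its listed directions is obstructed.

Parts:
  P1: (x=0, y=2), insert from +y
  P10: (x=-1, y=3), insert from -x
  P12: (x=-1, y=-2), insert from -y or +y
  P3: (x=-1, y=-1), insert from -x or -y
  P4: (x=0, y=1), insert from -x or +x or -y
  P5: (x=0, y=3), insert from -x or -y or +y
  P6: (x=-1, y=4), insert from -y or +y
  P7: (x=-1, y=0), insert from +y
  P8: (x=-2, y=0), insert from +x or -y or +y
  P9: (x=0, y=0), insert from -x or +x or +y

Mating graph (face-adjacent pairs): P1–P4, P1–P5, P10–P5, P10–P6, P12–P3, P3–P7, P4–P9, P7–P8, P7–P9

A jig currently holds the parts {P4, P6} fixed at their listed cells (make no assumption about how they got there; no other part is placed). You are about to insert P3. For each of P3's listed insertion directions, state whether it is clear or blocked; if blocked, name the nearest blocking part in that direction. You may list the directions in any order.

-x: clear; -y: clear

-x: ray from P3(-1, -1) has no placed part ⇒ clear
-y: ray from P3(-1, -1) has no placed part ⇒ clear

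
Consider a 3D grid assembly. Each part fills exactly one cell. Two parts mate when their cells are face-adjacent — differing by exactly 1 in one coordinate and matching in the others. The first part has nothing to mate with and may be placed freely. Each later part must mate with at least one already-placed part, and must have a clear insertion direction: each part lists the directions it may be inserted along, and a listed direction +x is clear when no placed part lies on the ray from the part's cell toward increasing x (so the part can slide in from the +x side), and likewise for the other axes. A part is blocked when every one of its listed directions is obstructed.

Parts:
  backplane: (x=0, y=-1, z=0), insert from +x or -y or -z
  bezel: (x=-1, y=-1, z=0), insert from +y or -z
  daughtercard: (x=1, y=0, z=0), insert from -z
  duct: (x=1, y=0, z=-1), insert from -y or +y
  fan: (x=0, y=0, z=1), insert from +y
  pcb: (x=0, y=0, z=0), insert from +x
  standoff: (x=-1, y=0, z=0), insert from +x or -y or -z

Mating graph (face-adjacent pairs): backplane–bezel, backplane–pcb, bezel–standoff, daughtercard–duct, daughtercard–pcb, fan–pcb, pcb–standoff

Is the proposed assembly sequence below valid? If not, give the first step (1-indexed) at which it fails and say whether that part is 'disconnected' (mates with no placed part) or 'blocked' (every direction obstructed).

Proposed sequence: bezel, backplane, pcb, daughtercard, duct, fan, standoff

1. bezel@(-1, -1, 0) [+y clear] — {bezel}
2. backplane@(0, -1, 0) [+x clear] — {backplane, bezel}
3. pcb@(0, 0, 0) [+x clear] — {backplane, bezel, pcb}
4. daughtercard@(1, 0, 0) [-z clear] — {backplane, bezel, daughtercard, pcb}
5. duct@(1, 0, -1) [-y clear] — {backplane, bezel, daughtercard, duct, pcb}
6. fan@(0, 0, 1) [+y clear] — {backplane, bezel, daughtercard, duct, fan, pcb}
7. standoff@(-1, 0, 0) [-z clear] — {backplane, bezel, daughtercard, duct, fan, pcb, standoff}

Valid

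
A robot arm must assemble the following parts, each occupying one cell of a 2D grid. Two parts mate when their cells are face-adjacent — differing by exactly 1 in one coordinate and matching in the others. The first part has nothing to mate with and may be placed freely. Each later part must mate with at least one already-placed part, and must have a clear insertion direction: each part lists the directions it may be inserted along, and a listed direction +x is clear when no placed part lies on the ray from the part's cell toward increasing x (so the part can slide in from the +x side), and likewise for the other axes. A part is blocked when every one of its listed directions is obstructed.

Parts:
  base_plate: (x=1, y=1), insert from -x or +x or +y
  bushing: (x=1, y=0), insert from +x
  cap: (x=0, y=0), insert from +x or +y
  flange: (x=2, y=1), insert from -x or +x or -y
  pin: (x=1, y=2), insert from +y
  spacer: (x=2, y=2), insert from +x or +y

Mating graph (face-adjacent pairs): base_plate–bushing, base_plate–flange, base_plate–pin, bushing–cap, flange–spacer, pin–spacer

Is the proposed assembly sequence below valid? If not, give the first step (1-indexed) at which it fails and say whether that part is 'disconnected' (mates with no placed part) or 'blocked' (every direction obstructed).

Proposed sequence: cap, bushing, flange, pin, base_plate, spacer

Invalid at step 3 (disconnected)

1. cap@(0, 0) [+x clear] — {cap}
2. bushing@(1, 0) [+x clear] — {bushing, cap}
3. flange@(2, 1) — no placed neighbour ⇒ disconnected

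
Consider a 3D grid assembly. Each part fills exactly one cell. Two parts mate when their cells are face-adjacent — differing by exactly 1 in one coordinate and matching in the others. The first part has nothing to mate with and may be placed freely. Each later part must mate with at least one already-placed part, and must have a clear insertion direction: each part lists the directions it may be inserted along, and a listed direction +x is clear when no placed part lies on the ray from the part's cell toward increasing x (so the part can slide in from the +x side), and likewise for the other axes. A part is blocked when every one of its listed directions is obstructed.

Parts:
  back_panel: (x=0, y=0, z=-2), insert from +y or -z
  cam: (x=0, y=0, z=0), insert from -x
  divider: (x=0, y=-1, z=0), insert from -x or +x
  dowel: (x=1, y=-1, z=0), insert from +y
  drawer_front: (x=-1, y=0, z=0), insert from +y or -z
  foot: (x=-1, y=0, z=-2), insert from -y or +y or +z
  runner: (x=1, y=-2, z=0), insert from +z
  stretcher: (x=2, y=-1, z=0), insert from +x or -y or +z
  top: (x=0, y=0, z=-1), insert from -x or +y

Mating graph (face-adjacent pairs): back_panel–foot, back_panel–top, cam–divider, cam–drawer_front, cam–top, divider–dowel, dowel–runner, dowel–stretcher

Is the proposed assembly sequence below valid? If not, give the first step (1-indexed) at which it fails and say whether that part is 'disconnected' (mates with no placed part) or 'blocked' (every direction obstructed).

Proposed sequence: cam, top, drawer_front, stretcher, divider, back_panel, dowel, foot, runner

Invalid at step 4 (disconnected)

1. cam@(0, 0, 0) [-x clear] — {cam}
2. top@(0, 0, -1) [-x clear] — {cam, top}
3. drawer_front@(-1, 0, 0) [+y clear] — {cam, drawer_front, top}
4. stretcher@(2, -1, 0) — no placed neighbour ⇒ disconnected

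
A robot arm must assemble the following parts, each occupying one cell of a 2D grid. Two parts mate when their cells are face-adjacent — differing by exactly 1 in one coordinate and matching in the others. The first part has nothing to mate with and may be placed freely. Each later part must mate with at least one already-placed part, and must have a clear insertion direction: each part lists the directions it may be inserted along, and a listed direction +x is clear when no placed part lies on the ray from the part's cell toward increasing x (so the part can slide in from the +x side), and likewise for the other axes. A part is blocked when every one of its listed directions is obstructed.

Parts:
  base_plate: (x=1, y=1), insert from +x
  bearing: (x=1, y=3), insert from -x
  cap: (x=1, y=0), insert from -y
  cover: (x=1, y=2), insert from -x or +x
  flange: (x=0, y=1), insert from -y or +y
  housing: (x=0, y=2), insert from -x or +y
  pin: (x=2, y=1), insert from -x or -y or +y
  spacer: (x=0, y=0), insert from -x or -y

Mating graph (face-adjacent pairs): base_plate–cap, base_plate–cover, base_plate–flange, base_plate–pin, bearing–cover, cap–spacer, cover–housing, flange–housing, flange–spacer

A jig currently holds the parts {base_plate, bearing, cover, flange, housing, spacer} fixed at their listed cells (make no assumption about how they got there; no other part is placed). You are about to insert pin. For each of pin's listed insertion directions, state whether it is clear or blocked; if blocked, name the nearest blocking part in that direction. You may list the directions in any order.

-x: nearest on ray is base_plate@(1, 1) ⇒ blocked
-y: ray from pin(2, 1) has no placed part ⇒ clear
+y: ray from pin(2, 1) has no placed part ⇒ clear

+y: clear; -x: blocked by base_plate; -y: clear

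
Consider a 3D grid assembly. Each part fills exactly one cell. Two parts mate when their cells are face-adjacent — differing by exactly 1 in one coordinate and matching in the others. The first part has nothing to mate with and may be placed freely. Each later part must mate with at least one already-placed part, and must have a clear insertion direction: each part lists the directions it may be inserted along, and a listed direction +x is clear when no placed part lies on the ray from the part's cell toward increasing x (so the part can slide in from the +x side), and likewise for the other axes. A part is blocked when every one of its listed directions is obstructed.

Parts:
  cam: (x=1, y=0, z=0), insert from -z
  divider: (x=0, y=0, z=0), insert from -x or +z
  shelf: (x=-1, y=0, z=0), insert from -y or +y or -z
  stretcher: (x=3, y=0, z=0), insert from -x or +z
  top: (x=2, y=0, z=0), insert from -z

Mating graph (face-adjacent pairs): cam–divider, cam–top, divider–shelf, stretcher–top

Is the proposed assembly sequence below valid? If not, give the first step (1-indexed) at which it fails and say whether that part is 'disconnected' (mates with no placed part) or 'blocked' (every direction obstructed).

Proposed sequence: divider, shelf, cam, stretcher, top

1. divider@(0, 0, 0) [-x clear] — {divider}
2. shelf@(-1, 0, 0) [-y clear] — {divider, shelf}
3. cam@(1, 0, 0) [-z clear] — {cam, divider, shelf}
4. stretcher@(3, 0, 0) — no placed neighbour ⇒ disconnected

Invalid at step 4 (disconnected)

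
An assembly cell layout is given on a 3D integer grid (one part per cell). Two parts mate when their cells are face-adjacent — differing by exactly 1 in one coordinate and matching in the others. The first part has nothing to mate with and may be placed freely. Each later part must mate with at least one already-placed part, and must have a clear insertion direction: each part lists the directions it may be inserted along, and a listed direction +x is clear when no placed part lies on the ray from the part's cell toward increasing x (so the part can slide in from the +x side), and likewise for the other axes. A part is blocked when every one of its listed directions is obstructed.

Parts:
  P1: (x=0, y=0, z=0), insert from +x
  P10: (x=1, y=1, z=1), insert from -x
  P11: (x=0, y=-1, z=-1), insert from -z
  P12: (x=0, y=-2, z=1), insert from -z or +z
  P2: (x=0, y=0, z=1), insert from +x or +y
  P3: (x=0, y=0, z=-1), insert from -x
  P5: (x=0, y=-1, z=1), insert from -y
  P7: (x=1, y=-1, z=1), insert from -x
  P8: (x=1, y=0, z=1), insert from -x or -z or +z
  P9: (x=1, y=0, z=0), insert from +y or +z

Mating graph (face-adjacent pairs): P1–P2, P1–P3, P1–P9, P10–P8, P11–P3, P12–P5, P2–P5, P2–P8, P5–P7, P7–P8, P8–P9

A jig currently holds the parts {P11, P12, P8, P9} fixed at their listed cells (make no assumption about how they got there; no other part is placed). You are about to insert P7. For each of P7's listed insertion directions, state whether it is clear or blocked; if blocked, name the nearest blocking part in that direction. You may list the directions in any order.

-x: clear

-x: ray from P7(1, -1, 1) has no placed part ⇒ clear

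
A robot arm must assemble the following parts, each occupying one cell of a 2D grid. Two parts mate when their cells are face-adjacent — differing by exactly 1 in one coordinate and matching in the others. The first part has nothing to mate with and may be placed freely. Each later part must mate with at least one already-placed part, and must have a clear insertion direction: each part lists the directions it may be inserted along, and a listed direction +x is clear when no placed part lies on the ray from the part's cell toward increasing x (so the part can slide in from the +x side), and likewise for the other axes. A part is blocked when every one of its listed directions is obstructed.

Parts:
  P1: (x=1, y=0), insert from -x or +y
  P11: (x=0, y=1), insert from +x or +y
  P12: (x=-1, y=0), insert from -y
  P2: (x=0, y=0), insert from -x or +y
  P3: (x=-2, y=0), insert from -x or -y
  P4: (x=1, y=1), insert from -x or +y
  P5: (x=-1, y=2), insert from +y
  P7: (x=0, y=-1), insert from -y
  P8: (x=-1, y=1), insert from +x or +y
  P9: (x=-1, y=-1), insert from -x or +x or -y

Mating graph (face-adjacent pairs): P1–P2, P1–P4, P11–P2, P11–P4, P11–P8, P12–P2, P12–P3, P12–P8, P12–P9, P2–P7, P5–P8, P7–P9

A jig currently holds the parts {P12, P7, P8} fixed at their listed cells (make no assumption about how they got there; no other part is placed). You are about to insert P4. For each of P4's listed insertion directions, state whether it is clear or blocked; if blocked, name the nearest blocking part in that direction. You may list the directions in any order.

+y: clear; -x: blocked by P8

-x: nearest on ray is P8@(-1, 1) ⇒ blocked
+y: ray from P4(1, 1) has no placed part ⇒ clear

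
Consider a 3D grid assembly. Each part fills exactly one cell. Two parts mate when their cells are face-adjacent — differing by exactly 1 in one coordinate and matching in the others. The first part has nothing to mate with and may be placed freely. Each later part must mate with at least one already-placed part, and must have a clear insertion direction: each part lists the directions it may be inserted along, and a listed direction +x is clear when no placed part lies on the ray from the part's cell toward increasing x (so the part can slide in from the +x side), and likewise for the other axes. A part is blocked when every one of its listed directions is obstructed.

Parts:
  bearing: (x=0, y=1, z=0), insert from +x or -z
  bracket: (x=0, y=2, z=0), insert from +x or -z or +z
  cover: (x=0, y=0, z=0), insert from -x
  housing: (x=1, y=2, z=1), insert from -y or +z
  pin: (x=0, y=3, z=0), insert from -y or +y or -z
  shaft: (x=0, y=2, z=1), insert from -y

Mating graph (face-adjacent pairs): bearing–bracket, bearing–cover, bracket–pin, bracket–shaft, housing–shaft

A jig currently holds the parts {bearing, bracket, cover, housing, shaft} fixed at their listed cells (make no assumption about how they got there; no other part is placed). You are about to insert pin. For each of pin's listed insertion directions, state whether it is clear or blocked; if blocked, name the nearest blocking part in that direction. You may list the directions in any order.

+y: clear; -y: blocked by bracket; -z: clear

-y: nearest on ray is bracket@(0, 2, 0) ⇒ blocked
+y: ray from pin(0, 3, 0) has no placed part ⇒ clear
-z: ray from pin(0, 3, 0) has no placed part ⇒ clear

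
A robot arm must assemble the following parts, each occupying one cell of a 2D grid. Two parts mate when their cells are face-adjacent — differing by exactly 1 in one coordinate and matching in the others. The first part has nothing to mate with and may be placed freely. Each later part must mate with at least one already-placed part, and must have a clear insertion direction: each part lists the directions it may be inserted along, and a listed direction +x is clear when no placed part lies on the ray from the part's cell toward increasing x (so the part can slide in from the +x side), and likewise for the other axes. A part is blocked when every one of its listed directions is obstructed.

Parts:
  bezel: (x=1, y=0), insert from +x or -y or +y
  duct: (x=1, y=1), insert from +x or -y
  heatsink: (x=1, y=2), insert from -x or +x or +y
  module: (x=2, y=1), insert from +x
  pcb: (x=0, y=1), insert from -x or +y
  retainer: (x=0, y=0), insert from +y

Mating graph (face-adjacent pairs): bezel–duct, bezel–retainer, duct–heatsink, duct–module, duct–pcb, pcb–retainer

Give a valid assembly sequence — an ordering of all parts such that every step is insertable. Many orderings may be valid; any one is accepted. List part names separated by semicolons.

module; duct; bezel; retainer; pcb; heatsink

1. module@(2, 1) [+x clear] — {module}
2. duct@(1, 1) [-y clear] — {duct, module}
3. bezel@(1, 0) [+x clear] — {bezel, duct, module}
4. retainer@(0, 0) [+y clear] — {bezel, duct, module, retainer}
5. pcb@(0, 1) [-x clear] — {bezel, duct, module, pcb, retainer}
6. heatsink@(1, 2) [-x clear] — {bezel, duct, heatsink, module, pcb, retainer}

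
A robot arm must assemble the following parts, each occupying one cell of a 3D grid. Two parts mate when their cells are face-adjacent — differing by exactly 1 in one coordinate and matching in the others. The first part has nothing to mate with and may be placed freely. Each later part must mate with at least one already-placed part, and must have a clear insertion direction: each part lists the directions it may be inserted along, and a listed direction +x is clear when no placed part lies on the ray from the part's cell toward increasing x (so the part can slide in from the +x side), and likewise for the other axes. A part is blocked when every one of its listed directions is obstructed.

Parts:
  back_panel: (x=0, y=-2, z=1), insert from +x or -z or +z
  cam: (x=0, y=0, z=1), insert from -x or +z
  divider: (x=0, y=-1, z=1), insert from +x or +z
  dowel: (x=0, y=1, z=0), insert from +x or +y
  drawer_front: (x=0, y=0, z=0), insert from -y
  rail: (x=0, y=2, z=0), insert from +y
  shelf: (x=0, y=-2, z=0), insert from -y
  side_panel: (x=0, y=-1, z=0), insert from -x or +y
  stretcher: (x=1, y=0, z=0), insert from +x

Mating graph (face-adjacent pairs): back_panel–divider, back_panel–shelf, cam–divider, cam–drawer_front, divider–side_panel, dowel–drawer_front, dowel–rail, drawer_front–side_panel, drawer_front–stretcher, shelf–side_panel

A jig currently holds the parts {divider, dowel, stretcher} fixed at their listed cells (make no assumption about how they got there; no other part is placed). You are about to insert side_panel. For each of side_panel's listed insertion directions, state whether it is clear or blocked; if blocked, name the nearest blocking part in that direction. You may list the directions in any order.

+y: blocked by dowel; -x: clear

-x: ray from side_panel(0, -1, 0) has no placed part ⇒ clear
+y: nearest on ray is dowel@(0, 1, 0) ⇒ blocked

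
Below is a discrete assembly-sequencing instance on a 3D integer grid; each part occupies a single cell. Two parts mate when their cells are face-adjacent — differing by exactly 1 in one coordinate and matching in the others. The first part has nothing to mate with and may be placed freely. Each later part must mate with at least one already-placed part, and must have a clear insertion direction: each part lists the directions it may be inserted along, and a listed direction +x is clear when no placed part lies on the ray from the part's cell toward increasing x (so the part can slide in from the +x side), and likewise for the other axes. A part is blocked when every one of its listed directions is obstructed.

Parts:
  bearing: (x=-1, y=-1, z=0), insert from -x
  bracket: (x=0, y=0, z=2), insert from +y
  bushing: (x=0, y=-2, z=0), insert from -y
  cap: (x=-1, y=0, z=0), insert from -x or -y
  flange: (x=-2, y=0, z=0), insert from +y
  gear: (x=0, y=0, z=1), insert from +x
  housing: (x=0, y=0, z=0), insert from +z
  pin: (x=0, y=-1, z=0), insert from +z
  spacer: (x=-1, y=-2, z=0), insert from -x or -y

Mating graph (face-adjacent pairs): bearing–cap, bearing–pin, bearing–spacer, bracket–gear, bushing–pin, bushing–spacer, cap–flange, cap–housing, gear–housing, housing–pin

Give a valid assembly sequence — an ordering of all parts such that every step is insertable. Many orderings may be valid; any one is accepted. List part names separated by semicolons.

bushing; pin; bearing; housing; gear; bracket; spacer; cap; flange

1. bushing@(0, -2, 0) [-y clear] — {bushing}
2. pin@(0, -1, 0) [+z clear] — {bushing, pin}
3. bearing@(-1, -1, 0) [-x clear] — {bearing, bushing, pin}
4. housing@(0, 0, 0) [+z clear] — {bearing, bushing, housing, pin}
5. gear@(0, 0, 1) [+x clear] — {bearing, bushing, gear, housing, pin}
6. bracket@(0, 0, 2) [+y clear] — {bearing, bracket, bushing, gear, housing, pin}
7. spacer@(-1, -2, 0) [-x clear] — {bearing, bracket, bushing, gear, housing, pin, spacer}
8. cap@(-1, 0, 0) [-x clear] — {bearing, bracket, bushing, cap, gear, housing, pin, spacer}
9. flange@(-2, 0, 0) [+y clear] — {bearing, bracket, bushing, cap, flange, gear, housing, pin, spacer}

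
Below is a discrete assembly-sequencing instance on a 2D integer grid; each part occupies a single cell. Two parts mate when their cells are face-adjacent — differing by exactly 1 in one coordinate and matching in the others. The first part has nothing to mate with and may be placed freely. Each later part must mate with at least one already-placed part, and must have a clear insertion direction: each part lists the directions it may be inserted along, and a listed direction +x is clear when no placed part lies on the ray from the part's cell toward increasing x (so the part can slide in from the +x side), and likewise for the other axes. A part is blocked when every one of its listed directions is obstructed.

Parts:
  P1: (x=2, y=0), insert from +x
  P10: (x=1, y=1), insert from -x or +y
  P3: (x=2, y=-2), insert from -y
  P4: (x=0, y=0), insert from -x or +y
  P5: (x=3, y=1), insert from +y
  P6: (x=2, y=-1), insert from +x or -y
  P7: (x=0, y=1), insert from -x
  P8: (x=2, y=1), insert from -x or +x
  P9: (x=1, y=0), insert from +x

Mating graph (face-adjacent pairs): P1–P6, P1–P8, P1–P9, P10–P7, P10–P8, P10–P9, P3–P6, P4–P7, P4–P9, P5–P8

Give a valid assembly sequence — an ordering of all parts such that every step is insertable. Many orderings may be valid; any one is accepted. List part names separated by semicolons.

P8; P10; P7; P5; P9; P4; P1; P6; P3

1. P8@(2, 1) [-x clear] — {P8}
2. P10@(1, 1) [-x clear] — {P10, P8}
3. P7@(0, 1) [-x clear] — {P10, P7, P8}
4. P5@(3, 1) [+y clear] — {P10, P5, P7, P8}
5. P9@(1, 0) [+x clear] — {P10, P5, P7, P8, P9}
6. P4@(0, 0) [-x clear] — {P10, P4, P5, P7, P8, P9}
7. P1@(2, 0) [+x clear] — {P1, P10, P4, P5, P7, P8, P9}
8. P6@(2, -1) [+x clear] — {P1, P10, P4, P5, P6, P7, P8, P9}
9. P3@(2, -2) [-y clear] — {P1, P10, P3, P4, P5, P6, P7, P8, P9}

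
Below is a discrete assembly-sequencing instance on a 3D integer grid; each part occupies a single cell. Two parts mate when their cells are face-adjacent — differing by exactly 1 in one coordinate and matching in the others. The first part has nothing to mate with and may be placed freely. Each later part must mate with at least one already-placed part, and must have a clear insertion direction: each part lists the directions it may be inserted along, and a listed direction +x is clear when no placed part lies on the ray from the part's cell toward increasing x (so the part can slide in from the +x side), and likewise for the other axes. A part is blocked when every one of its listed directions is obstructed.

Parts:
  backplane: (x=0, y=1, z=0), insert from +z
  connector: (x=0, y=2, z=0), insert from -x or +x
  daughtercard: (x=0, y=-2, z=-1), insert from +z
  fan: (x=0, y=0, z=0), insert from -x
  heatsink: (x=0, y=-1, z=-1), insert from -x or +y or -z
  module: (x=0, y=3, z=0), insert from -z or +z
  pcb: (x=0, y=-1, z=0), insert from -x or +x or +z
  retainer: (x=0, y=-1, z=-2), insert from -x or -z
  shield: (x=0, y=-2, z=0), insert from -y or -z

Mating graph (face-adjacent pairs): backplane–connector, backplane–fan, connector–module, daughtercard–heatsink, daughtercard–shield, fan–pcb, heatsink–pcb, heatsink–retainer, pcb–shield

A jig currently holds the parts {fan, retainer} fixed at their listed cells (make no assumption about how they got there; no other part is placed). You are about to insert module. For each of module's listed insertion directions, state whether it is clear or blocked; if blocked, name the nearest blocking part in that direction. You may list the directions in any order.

+z: clear; -z: clear

-z: ray from module(0, 3, 0) has no placed part ⇒ clear
+z: ray from module(0, 3, 0) has no placed part ⇒ clear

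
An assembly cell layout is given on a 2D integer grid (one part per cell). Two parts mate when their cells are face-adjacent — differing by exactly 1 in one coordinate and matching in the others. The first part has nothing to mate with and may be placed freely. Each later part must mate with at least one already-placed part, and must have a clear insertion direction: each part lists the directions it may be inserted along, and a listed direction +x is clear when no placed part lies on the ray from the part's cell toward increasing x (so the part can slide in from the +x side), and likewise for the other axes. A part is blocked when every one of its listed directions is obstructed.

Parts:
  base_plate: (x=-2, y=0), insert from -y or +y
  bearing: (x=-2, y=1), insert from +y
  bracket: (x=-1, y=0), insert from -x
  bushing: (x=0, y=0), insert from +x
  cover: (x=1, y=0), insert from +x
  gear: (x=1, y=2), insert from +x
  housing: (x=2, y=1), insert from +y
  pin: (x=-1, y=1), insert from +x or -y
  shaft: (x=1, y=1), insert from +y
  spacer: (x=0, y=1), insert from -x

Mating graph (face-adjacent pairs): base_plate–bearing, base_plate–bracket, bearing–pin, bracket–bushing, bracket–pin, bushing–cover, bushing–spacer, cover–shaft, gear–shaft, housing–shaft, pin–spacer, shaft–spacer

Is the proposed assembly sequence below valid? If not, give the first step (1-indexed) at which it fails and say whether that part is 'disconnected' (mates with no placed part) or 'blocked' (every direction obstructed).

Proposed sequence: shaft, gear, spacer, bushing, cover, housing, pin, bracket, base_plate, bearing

1. shaft@(1, 1) [+y clear] — {shaft}
2. gear@(1, 2) [+x clear] — {gear, shaft}
3. spacer@(0, 1) [-x clear] — {gear, shaft, spacer}
4. bushing@(0, 0) [+x clear] — {bushing, gear, shaft, spacer}
5. cover@(1, 0) [+x clear] — {bushing, cover, gear, shaft, spacer}
6. housing@(2, 1) [+y clear] — {bushing, cover, gear, housing, shaft, spacer}
7. pin@(-1, 1) [-y clear] — {bushing, cover, gear, housing, pin, shaft, spacer}
8. bracket@(-1, 0) [-x clear] — {bracket, bushing, cover, gear, housing, pin, shaft, spacer}
9. base_plate@(-2, 0) [-y clear] — {base_plate, bracket, bushing, cover, gear, housing, pin, shaft, spacer}
10. bearing@(-2, 1) [+y clear] — {base_plate, bearing, bracket, bushing, cover, gear, housing, pin, shaft, spacer}

Valid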